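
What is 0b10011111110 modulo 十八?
Convert 0b10011111110 (binary) → 1024 + 128 + 64 + 32 + 16 + 8 + 4 + 2 = 1278 (decimal)
Convert 十八 (Chinese numeral) → 1×10 + 8 = 18 (decimal)
Compute 1278 mod 18 = 0
0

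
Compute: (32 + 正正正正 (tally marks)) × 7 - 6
Convert 正正正正 (tally marks) → 5 + 5 + 5 + 5 = 20 (decimal)
Expression in decimal: (32 + 20) × 7 - 6
Parentheses first: 32 + 20 = 52
Multiply: 52 × 7 = 364
Subtract: 364 - 6 = 358
358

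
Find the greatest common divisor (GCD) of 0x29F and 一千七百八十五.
Convert 0x29F (hexadecimal) → 2×256 + 9×16 + 15 = 671 (decimal)
Convert 一千七百八十五 (Chinese numeral) → 1×1000 + 7×100 + 8×10 + 5 = 1785 (decimal)
Compute gcd(671, 1785) = 1
1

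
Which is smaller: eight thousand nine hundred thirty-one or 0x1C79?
Convert eight thousand nine hundred thirty-one (English words) → 8×1000 + 9×100 + 31 = 8931 (decimal)
Convert 0x1C79 (hexadecimal) → 1×4096 + 12×256 + 7×16 + 9 = 7289 (decimal)
Compare 8931 vs 7289: smaller = 7289
7289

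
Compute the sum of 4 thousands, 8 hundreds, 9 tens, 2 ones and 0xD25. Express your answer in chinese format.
Convert 4 thousands, 8 hundreds, 9 tens, 2 ones (place-value notation) → 4×1000 + 8×100 + 9×10 + 2 = 4892 (decimal)
Convert 0xD25 (hexadecimal) → 13×256 + 2×16 + 5 = 3365 (decimal)
Compute 4892 + 3365 = 8257
Convert 8257 (decimal) → 8257 = 8×1000 + 2×100 + 5×10 + 7 → 八千二百五十七 (Chinese numeral)
八千二百五十七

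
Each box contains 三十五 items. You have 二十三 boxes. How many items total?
Convert 三十五 (Chinese numeral) → 3×10 + 5 = 35 (decimal)
Convert 二十三 (Chinese numeral) → 2×10 + 3 = 23 (decimal)
Compute 35 × 23 = 805
805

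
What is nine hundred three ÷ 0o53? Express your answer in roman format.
Convert nine hundred three (English words) → 9×100 + 3 = 903 (decimal)
Convert 0o53 (octal) → 5×8 + 3 = 43 (decimal)
Compute 903 ÷ 43 = 21
Convert 21 (decimal) → 21 = 10 + 10 + 1 → XXI (Roman numeral)
XXI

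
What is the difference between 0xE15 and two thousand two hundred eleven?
Convert 0xE15 (hexadecimal) → 14×256 + 1×16 + 5 = 3605 (decimal)
Convert two thousand two hundred eleven (English words) → 2×1000 + 2×100 + 11 = 2211 (decimal)
Difference: |3605 - 2211| = 1394
1394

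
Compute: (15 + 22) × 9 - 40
Parentheses first: 15 + 22 = 37
Multiply: 37 × 9 = 333
Subtract: 333 - 40 = 293
293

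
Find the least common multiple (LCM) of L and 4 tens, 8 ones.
Convert L (Roman numeral) → 50 (decimal)
Convert 4 tens, 8 ones (place-value notation) → 4×10 + 8 = 48 (decimal)
Compute lcm(50, 48) = 1200
1200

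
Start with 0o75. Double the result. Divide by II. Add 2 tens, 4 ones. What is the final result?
Convert 0o75 (octal) → 7×8 + 5 = 61 (decimal)
Start: 61
61 × 2 = 122
Convert II (Roman numeral) → 1 + 1 = 2 (decimal)
122 ÷ 2 = 61
Convert 2 tens, 4 ones (place-value notation) → 2×10 + 4 = 24 (decimal)
61 + 24 = 85
85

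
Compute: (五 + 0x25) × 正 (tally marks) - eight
Convert 五 (Chinese numeral) → 5 (decimal)
Convert 0x25 (hexadecimal) → 2×16 + 5 = 37 (decimal)
Convert 正 (tally marks) → 5 (decimal)
Convert eight (English words) → 8 (decimal)
Expression in decimal: (5 + 37) × 5 - 8
Parentheses first: 5 + 37 = 42
Multiply: 42 × 5 = 210
Subtract: 210 - 8 = 202
202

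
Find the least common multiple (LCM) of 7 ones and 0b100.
Convert 7 ones (place-value notation) → 7 (decimal)
Convert 0b100 (binary) → 4 (decimal)
Compute lcm(7, 4) = 28
28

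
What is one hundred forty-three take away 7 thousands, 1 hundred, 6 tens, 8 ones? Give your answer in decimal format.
Convert one hundred forty-three (English words) → 1×100 + 43 = 143 (decimal)
Convert 7 thousands, 1 hundred, 6 tens, 8 ones (place-value notation) → 7×1000 + 1×100 + 6×10 + 8 = 7168 (decimal)
Compute 143 - 7168 = -7025
-7025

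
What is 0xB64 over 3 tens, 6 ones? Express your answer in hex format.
Convert 0xB64 (hexadecimal) → 11×256 + 6×16 + 4 = 2916 (decimal)
Convert 3 tens, 6 ones (place-value notation) → 3×10 + 6 = 36 (decimal)
Compute 2916 ÷ 36 = 81
Convert 81 (decimal) → 81 = 5×16 + 1 → 0x51 (hexadecimal)
0x51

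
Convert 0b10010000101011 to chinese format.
Convert 0b10010000101011 (binary) → 8192 + 1024 + 32 + 8 + 2 + 1 = 9259 (decimal)
Convert 9259 (decimal) → 9259 = 9×1000 + 2×100 + 5×10 + 9 → 九千二百五十九 (Chinese numeral)
九千二百五十九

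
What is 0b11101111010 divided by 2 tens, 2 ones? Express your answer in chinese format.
Convert 0b11101111010 (binary) → 1024 + 512 + 256 + 64 + 32 + 16 + 8 + 2 = 1914 (decimal)
Convert 2 tens, 2 ones (place-value notation) → 2×10 + 2 = 22 (decimal)
Compute 1914 ÷ 22 = 87
Convert 87 (decimal) → 87 = 8×10 + 7 → 八十七 (Chinese numeral)
八十七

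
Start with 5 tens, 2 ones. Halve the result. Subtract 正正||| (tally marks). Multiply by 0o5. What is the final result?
Convert 5 tens, 2 ones (place-value notation) → 5×10 + 2 = 52 (decimal)
Start: 52
52 ÷ 2 = 26
Convert 正正||| (tally marks) → 5 + 5 + 3 = 13 (decimal)
26 - 13 = 13
Convert 0o5 (octal) → 5 (decimal)
13 × 5 = 65
65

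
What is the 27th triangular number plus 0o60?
The 27th triangular number = 27×28/2 = 378
Convert 0o60 (octal) → 6×8 = 48 (decimal)
Compute 378 + 48 = 426
426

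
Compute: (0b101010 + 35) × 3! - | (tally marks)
Convert 0b101010 (binary) → 32 + 8 + 2 = 42 (decimal)
Convert 3! (factorial) → 6 (decimal)
Convert | (tally marks) → 1 (decimal)
Expression in decimal: (42 + 35) × 6 - 1
Parentheses first: 42 + 35 = 77
Multiply: 77 × 6 = 462
Subtract: 462 - 1 = 461
461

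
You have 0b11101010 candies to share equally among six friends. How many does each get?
Convert 0b11101010 (binary) → 128 + 64 + 32 + 8 + 2 = 234 (decimal)
Convert six (English words) → 6 (decimal)
Compute 234 ÷ 6 = 39
39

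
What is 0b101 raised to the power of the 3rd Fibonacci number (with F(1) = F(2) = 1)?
Convert 0b101 (binary) → 4 + 1 = 5 (decimal)
Convert the 3rd Fibonacci number (with F(1) = F(2) = 1) (Fibonacci index) → 1, 1, 2 → 2 (decimal)
Compute 5 ^ 2 = 25
25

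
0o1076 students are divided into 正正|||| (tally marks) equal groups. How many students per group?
Convert 0o1076 (octal) → 1×512 + 7×8 + 6 = 574 (decimal)
Convert 正正|||| (tally marks) → 5 + 5 + 4 = 14 (decimal)
Compute 574 ÷ 14 = 41
41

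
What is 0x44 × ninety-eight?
Convert 0x44 (hexadecimal) → 4×16 + 4 = 68 (decimal)
Convert ninety-eight (English words) → 98 (decimal)
Compute 68 × 98 = 6664
6664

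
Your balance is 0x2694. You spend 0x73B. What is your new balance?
Convert 0x2694 (hexadecimal) → 2×4096 + 6×256 + 9×16 + 4 = 9876 (decimal)
Convert 0x73B (hexadecimal) → 7×256 + 3×16 + 11 = 1851 (decimal)
Compute 9876 - 1851 = 8025
8025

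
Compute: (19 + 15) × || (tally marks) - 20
Convert || (tally marks) → 2 (decimal)
Expression in decimal: (19 + 15) × 2 - 20
Parentheses first: 19 + 15 = 34
Multiply: 34 × 2 = 68
Subtract: 68 - 20 = 48
48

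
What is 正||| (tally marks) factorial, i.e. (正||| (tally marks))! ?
Convert 正||| (tally marks) → 5 + 3 = 8 (decimal)
Compute 8! = 40320
40320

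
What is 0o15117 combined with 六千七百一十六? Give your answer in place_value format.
Convert 0o15117 (octal) → 1×4096 + 5×512 + 1×64 + 1×8 + 7 = 6735 (decimal)
Convert 六千七百一十六 (Chinese numeral) → 6×1000 + 7×100 + 1×10 + 6 = 6716 (decimal)
Compute 6735 + 6716 = 13451
Convert 13451 (decimal) → 13451 = 13×1000 + 4×100 + 5×10 + 1 → 13 thousands, 4 hundreds, 5 tens, 1 one (place-value notation)
13 thousands, 4 hundreds, 5 tens, 1 one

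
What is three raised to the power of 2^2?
Convert three (English words) → 3 (decimal)
Convert 2^2 (power) → 4 (decimal)
Compute 3 ^ 4 = 81
81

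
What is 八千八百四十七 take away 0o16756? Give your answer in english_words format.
Convert 八千八百四十七 (Chinese numeral) → 8×1000 + 8×100 + 4×10 + 7 = 8847 (decimal)
Convert 0o16756 (octal) → 1×4096 + 6×512 + 7×64 + 5×8 + 6 = 7662 (decimal)
Compute 8847 - 7662 = 1185
Convert 1185 (decimal) → 1185 = 1×1000 + 1×100 + 85 → one thousand one hundred eighty-five (English words)
one thousand one hundred eighty-five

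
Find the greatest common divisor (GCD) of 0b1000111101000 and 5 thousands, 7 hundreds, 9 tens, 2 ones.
Convert 0b1000111101000 (binary) → 4096 + 256 + 128 + 64 + 32 + 8 = 4584 (decimal)
Convert 5 thousands, 7 hundreds, 9 tens, 2 ones (place-value notation) → 5×1000 + 7×100 + 9×10 + 2 = 5792 (decimal)
Compute gcd(4584, 5792) = 8
8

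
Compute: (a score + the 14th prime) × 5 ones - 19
Convert a score (colloquial) → 20 (decimal)
Convert the 14th prime (prime index) → 43 (decimal)
Convert 5 ones (place-value notation) → 5 (decimal)
Expression in decimal: (20 + 43) × 5 - 19
Parentheses first: 20 + 43 = 63
Multiply: 63 × 5 = 315
Subtract: 315 - 19 = 296
296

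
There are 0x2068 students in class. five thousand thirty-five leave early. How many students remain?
Convert 0x2068 (hexadecimal) → 2×4096 + 6×16 + 8 = 8296 (decimal)
Convert five thousand thirty-five (English words) → 5×1000 + 35 = 5035 (decimal)
Compute 8296 - 5035 = 3261
3261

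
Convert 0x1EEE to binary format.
Convert 0x1EEE (hexadecimal) → 1×4096 + 14×256 + 14×16 + 14 = 7918 (decimal)
Convert 7918 (decimal) → 7918 = 4096 + 2048 + 1024 + 512 + 128 + 64 + 32 + 8 + 4 + 2 → 0b1111011101110 (binary)
0b1111011101110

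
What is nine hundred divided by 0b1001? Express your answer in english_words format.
Convert nine hundred (English words) → 9×100 = 900 (decimal)
Convert 0b1001 (binary) → 8 + 1 = 9 (decimal)
Compute 900 ÷ 9 = 100
Convert 100 (decimal) → 100 = 1×100 → one hundred (English words)
one hundred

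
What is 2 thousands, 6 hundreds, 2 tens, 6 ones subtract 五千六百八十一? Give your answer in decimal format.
Convert 2 thousands, 6 hundreds, 2 tens, 6 ones (place-value notation) → 2×1000 + 6×100 + 2×10 + 6 = 2626 (decimal)
Convert 五千六百八十一 (Chinese numeral) → 5×1000 + 6×100 + 8×10 + 1 = 5681 (decimal)
Compute 2626 - 5681 = -3055
-3055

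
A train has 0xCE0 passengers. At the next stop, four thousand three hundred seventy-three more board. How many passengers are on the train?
Convert 0xCE0 (hexadecimal) → 12×256 + 14×16 = 3296 (decimal)
Convert four thousand three hundred seventy-three (English words) → 4×1000 + 3×100 + 73 = 4373 (decimal)
Compute 3296 + 4373 = 7669
7669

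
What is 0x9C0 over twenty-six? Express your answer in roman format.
Convert 0x9C0 (hexadecimal) → 9×256 + 12×16 = 2496 (decimal)
Convert twenty-six (English words) → 26 (decimal)
Compute 2496 ÷ 26 = 96
Convert 96 (decimal) → 96 = 90 + 5 + 1 → XCVI (Roman numeral)
XCVI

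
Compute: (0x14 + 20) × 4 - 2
Convert 0x14 (hexadecimal) → 1×16 + 4 = 20 (decimal)
Expression in decimal: (20 + 20) × 4 - 2
Parentheses first: 20 + 20 = 40
Multiply: 40 × 4 = 160
Subtract: 160 - 2 = 158
158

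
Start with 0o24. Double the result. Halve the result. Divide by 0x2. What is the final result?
Convert 0o24 (octal) → 2×8 + 4 = 20 (decimal)
Start: 20
20 × 2 = 40
40 ÷ 2 = 20
Convert 0x2 (hexadecimal) → 2 (decimal)
20 ÷ 2 = 10
10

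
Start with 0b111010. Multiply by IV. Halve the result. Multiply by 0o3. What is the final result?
Convert 0b111010 (binary) → 32 + 16 + 8 + 2 = 58 (decimal)
Start: 58
Convert IV (Roman numeral) → 4 (decimal)
58 × 4 = 232
232 ÷ 2 = 116
Convert 0o3 (octal) → 3 (decimal)
116 × 3 = 348
348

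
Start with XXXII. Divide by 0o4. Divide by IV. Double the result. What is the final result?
Convert XXXII (Roman numeral) → 10 + 10 + 10 + 1 + 1 = 32 (decimal)
Start: 32
Convert 0o4 (octal) → 4 (decimal)
32 ÷ 4 = 8
Convert IV (Roman numeral) → 4 (decimal)
8 ÷ 4 = 2
2 × 2 = 4
4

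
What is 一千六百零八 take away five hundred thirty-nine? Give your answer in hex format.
Convert 一千六百零八 (Chinese numeral) → 1×1000 + 6×100 + 8 = 1608 (decimal)
Convert five hundred thirty-nine (English words) → 5×100 + 39 = 539 (decimal)
Compute 1608 - 539 = 1069
Convert 1069 (decimal) → 1069 = 4×256 + 2×16 + 13 → 0x42D (hexadecimal)
0x42D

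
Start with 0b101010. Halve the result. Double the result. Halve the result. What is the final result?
Convert 0b101010 (binary) → 32 + 8 + 2 = 42 (decimal)
Start: 42
42 ÷ 2 = 21
21 × 2 = 42
42 ÷ 2 = 21
21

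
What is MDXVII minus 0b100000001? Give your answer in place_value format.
Convert MDXVII (Roman numeral) → 1000 + 500 + 10 + 5 + 1 + 1 = 1517 (decimal)
Convert 0b100000001 (binary) → 256 + 1 = 257 (decimal)
Compute 1517 - 257 = 1260
Convert 1260 (decimal) → 1260 = 1×1000 + 2×100 + 6×10 → 1 thousand, 2 hundreds, 6 tens (place-value notation)
1 thousand, 2 hundreds, 6 tens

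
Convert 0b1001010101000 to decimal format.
Convert 0b1001010101000 (binary) → 4096 + 512 + 128 + 32 + 8 = 4776 (decimal)
4776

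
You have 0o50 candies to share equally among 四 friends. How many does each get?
Convert 0o50 (octal) → 5×8 = 40 (decimal)
Convert 四 (Chinese numeral) → 4 (decimal)
Compute 40 ÷ 4 = 10
10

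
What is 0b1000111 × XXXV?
Convert 0b1000111 (binary) → 64 + 4 + 2 + 1 = 71 (decimal)
Convert XXXV (Roman numeral) → 10 + 10 + 10 + 5 = 35 (decimal)
Compute 71 × 35 = 2485
2485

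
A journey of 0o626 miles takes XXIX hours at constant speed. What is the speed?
Convert 0o626 (octal) → 6×64 + 2×8 + 6 = 406 (decimal)
Convert XXIX (Roman numeral) → 10 + 10 + 9 = 29 (decimal)
Compute 406 ÷ 29 = 14
14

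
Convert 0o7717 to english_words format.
Convert 0o7717 (octal) → 7×512 + 7×64 + 1×8 + 7 = 4047 (decimal)
Convert 4047 (decimal) → 4047 = 4×1000 + 47 → four thousand forty-seven (English words)
four thousand forty-seven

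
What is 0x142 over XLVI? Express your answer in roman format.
Convert 0x142 (hexadecimal) → 1×256 + 4×16 + 2 = 322 (decimal)
Convert XLVI (Roman numeral) → 40 + 5 + 1 = 46 (decimal)
Compute 322 ÷ 46 = 7
Convert 7 (decimal) → 7 = 5 + 1 + 1 → VII (Roman numeral)
VII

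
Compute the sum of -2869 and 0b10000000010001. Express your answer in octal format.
Convert 0b10000000010001 (binary) → 8192 + 16 + 1 = 8209 (decimal)
Compute -2869 + 8209 = 5340
Convert 5340 (decimal) → 5340 = 1×4096 + 2×512 + 3×64 + 3×8 + 4 → 0o12334 (octal)
0o12334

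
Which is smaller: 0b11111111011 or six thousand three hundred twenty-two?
Convert 0b11111111011 (binary) → 1024 + 512 + 256 + 128 + 64 + 32 + 16 + 8 + 2 + 1 = 2043 (decimal)
Convert six thousand three hundred twenty-two (English words) → 6×1000 + 3×100 + 22 = 6322 (decimal)
Compare 2043 vs 6322: smaller = 2043
2043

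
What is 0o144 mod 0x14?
Convert 0o144 (octal) → 1×64 + 4×8 + 4 = 100 (decimal)
Convert 0x14 (hexadecimal) → 1×16 + 4 = 20 (decimal)
Compute 100 mod 20 = 0
0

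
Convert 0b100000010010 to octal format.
Convert 0b100000010010 (binary) → 2048 + 16 + 2 = 2066 (decimal)
Convert 2066 (decimal) → 2066 = 4×512 + 2×8 + 2 → 0o4022 (octal)
0o4022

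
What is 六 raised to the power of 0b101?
Convert 六 (Chinese numeral) → 6 (decimal)
Convert 0b101 (binary) → 4 + 1 = 5 (decimal)
Compute 6 ^ 5 = 7776
7776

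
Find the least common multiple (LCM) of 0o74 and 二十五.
Convert 0o74 (octal) → 7×8 + 4 = 60 (decimal)
Convert 二十五 (Chinese numeral) → 2×10 + 5 = 25 (decimal)
Compute lcm(60, 25) = 300
300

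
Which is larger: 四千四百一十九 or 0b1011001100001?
Convert 四千四百一十九 (Chinese numeral) → 4×1000 + 4×100 + 1×10 + 9 = 4419 (decimal)
Convert 0b1011001100001 (binary) → 4096 + 1024 + 512 + 64 + 32 + 1 = 5729 (decimal)
Compare 4419 vs 5729: larger = 5729
5729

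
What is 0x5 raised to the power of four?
Convert 0x5 (hexadecimal) → 5 (decimal)
Convert four (English words) → 4 (decimal)
Compute 5 ^ 4 = 625
625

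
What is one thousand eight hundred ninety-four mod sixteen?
Convert one thousand eight hundred ninety-four (English words) → 1×1000 + 8×100 + 94 = 1894 (decimal)
Convert sixteen (English words) → 16 (decimal)
Compute 1894 mod 16 = 6
6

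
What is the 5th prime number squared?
The 5th prime number = 11
Compute 11² = 11 × 11 = 121
121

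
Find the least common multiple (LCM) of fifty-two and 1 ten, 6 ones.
Convert fifty-two (English words) → 52 (decimal)
Convert 1 ten, 6 ones (place-value notation) → 1×10 + 6 = 16 (decimal)
Compute lcm(52, 16) = 208
208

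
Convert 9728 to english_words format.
Convert 9728 (decimal) → 9728 = 9×1000 + 7×100 + 28 → nine thousand seven hundred twenty-eight (English words)
nine thousand seven hundred twenty-eight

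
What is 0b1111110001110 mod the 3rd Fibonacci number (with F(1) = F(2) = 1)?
Convert 0b1111110001110 (binary) → 4096 + 2048 + 1024 + 512 + 256 + 128 + 8 + 4 + 2 = 8078 (decimal)
Convert the 3rd Fibonacci number (with F(1) = F(2) = 1) (Fibonacci index) → 1, 1, 2 → 2 (decimal)
Compute 8078 mod 2 = 0
0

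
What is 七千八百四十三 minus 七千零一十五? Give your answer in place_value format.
Convert 七千八百四十三 (Chinese numeral) → 7×1000 + 8×100 + 4×10 + 3 = 7843 (decimal)
Convert 七千零一十五 (Chinese numeral) → 7×1000 + 1×10 + 5 = 7015 (decimal)
Compute 7843 - 7015 = 828
Convert 828 (decimal) → 828 = 8×100 + 2×10 + 8 → 8 hundreds, 2 tens, 8 ones (place-value notation)
8 hundreds, 2 tens, 8 ones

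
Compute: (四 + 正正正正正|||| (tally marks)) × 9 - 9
Convert 四 (Chinese numeral) → 4 (decimal)
Convert 正正正正正|||| (tally marks) → 5 + 5 + 5 + 5 + 5 + 4 = 29 (decimal)
Expression in decimal: (4 + 29) × 9 - 9
Parentheses first: 4 + 29 = 33
Multiply: 33 × 9 = 297
Subtract: 297 - 9 = 288
288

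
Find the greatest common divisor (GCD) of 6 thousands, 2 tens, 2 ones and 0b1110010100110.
Convert 6 thousands, 2 tens, 2 ones (place-value notation) → 6×1000 + 2×10 + 2 = 6022 (decimal)
Convert 0b1110010100110 (binary) → 4096 + 2048 + 1024 + 128 + 32 + 4 + 2 = 7334 (decimal)
Compute gcd(6022, 7334) = 2
2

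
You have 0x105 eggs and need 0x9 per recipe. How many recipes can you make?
Convert 0x105 (hexadecimal) → 1×256 + 5 = 261 (decimal)
Convert 0x9 (hexadecimal) → 9 (decimal)
Compute 261 ÷ 9 = 29
29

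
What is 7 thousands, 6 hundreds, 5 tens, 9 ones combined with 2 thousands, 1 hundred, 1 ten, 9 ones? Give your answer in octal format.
Convert 7 thousands, 6 hundreds, 5 tens, 9 ones (place-value notation) → 7×1000 + 6×100 + 5×10 + 9 = 7659 (decimal)
Convert 2 thousands, 1 hundred, 1 ten, 9 ones (place-value notation) → 2×1000 + 1×100 + 1×10 + 9 = 2119 (decimal)
Compute 7659 + 2119 = 9778
Convert 9778 (decimal) → 9778 = 2×4096 + 3×512 + 6×8 + 2 → 0o23062 (octal)
0o23062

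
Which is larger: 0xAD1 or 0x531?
Convert 0xAD1 (hexadecimal) → 10×256 + 13×16 + 1 = 2769 (decimal)
Convert 0x531 (hexadecimal) → 5×256 + 3×16 + 1 = 1329 (decimal)
Compare 2769 vs 1329: larger = 2769
2769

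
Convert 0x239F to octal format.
Convert 0x239F (hexadecimal) → 2×4096 + 3×256 + 9×16 + 15 = 9119 (decimal)
Convert 9119 (decimal) → 9119 = 2×4096 + 1×512 + 6×64 + 3×8 + 7 → 0o21637 (octal)
0o21637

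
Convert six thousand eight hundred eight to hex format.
Convert six thousand eight hundred eight (English words) → 6×1000 + 8×100 + 8 = 6808 (decimal)
Convert 6808 (decimal) → 6808 = 1×4096 + 10×256 + 9×16 + 8 → 0x1A98 (hexadecimal)
0x1A98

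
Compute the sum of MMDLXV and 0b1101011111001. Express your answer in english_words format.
Convert MMDLXV (Roman numeral) → 1000 + 1000 + 500 + 50 + 10 + 5 = 2565 (decimal)
Convert 0b1101011111001 (binary) → 4096 + 2048 + 512 + 128 + 64 + 32 + 16 + 8 + 1 = 6905 (decimal)
Compute 2565 + 6905 = 9470
Convert 9470 (decimal) → 9470 = 9×1000 + 4×100 + 70 → nine thousand four hundred seventy (English words)
nine thousand four hundred seventy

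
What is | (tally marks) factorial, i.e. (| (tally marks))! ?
Convert | (tally marks) → 1 (decimal)
Compute 1! = 1
1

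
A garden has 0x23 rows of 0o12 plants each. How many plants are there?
Convert 0o12 (octal) → 1×8 + 2 = 10 (decimal)
Convert 0x23 (hexadecimal) → 2×16 + 3 = 35 (decimal)
Compute 10 × 35 = 350
350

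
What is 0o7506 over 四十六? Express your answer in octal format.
Convert 0o7506 (octal) → 7×512 + 5×64 + 6 = 3910 (decimal)
Convert 四十六 (Chinese numeral) → 4×10 + 6 = 46 (decimal)
Compute 3910 ÷ 46 = 85
Convert 85 (decimal) → 85 = 1×64 + 2×8 + 5 → 0o125 (octal)
0o125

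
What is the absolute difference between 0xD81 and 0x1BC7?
Convert 0xD81 (hexadecimal) → 13×256 + 8×16 + 1 = 3457 (decimal)
Convert 0x1BC7 (hexadecimal) → 1×4096 + 11×256 + 12×16 + 7 = 7111 (decimal)
Compute |3457 - 7111| = 3654
3654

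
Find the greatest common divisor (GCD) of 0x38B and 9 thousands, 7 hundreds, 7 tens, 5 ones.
Convert 0x38B (hexadecimal) → 3×256 + 8×16 + 11 = 907 (decimal)
Convert 9 thousands, 7 hundreds, 7 tens, 5 ones (place-value notation) → 9×1000 + 7×100 + 7×10 + 5 = 9775 (decimal)
Compute gcd(907, 9775) = 1
1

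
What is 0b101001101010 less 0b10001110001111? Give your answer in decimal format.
Convert 0b101001101010 (binary) → 2048 + 512 + 64 + 32 + 8 + 2 = 2666 (decimal)
Convert 0b10001110001111 (binary) → 8192 + 512 + 256 + 128 + 8 + 4 + 2 + 1 = 9103 (decimal)
Compute 2666 - 9103 = -6437
-6437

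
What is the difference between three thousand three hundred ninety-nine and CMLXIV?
Convert three thousand three hundred ninety-nine (English words) → 3×1000 + 3×100 + 99 = 3399 (decimal)
Convert CMLXIV (Roman numeral) → 900 + 50 + 10 + 4 = 964 (decimal)
Difference: |3399 - 964| = 2435
2435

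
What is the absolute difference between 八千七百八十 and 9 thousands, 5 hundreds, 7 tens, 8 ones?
Convert 八千七百八十 (Chinese numeral) → 8×1000 + 7×100 + 8×10 = 8780 (decimal)
Convert 9 thousands, 5 hundreds, 7 tens, 8 ones (place-value notation) → 9×1000 + 5×100 + 7×10 + 8 = 9578 (decimal)
Compute |8780 - 9578| = 798
798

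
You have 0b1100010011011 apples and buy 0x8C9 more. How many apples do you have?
Convert 0b1100010011011 (binary) → 4096 + 2048 + 128 + 16 + 8 + 2 + 1 = 6299 (decimal)
Convert 0x8C9 (hexadecimal) → 8×256 + 12×16 + 9 = 2249 (decimal)
Compute 6299 + 2249 = 8548
8548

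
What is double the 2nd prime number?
The 2nd prime number = 3
Compute 3 × 2 = 6
6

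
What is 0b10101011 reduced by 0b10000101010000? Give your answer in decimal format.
Convert 0b10101011 (binary) → 128 + 32 + 8 + 2 + 1 = 171 (decimal)
Convert 0b10000101010000 (binary) → 8192 + 256 + 64 + 16 = 8528 (decimal)
Compute 171 - 8528 = -8357
-8357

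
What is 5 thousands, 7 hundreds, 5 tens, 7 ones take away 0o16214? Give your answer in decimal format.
Convert 5 thousands, 7 hundreds, 5 tens, 7 ones (place-value notation) → 5×1000 + 7×100 + 5×10 + 7 = 5757 (decimal)
Convert 0o16214 (octal) → 1×4096 + 6×512 + 2×64 + 1×8 + 4 = 7308 (decimal)
Compute 5757 - 7308 = -1551
-1551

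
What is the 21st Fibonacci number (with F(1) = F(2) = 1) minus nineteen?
The 21st Fibonacci number (with F(1) = F(2) = 1) = 10946
Convert nineteen (English words) → 19 (decimal)
Compute 10946 - 19 = 10927
10927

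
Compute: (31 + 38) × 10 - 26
Parentheses first: 31 + 38 = 69
Multiply: 69 × 10 = 690
Subtract: 690 - 26 = 664
664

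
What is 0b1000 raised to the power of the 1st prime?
Convert 0b1000 (binary) → 8 (decimal)
Convert the 1st prime (prime index) → 2 (decimal)
Compute 8 ^ 2 = 64
64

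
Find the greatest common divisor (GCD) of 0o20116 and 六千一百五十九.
Convert 0o20116 (octal) → 2×4096 + 1×64 + 1×8 + 6 = 8270 (decimal)
Convert 六千一百五十九 (Chinese numeral) → 6×1000 + 1×100 + 5×10 + 9 = 6159 (decimal)
Compute gcd(8270, 6159) = 1
1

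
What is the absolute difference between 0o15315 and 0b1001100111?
Convert 0o15315 (octal) → 1×4096 + 5×512 + 3×64 + 1×8 + 5 = 6861 (decimal)
Convert 0b1001100111 (binary) → 512 + 64 + 32 + 4 + 2 + 1 = 615 (decimal)
Compute |6861 - 615| = 6246
6246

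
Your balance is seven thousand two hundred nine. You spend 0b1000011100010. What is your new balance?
Convert seven thousand two hundred nine (English words) → 7×1000 + 2×100 + 9 = 7209 (decimal)
Convert 0b1000011100010 (binary) → 4096 + 128 + 64 + 32 + 2 = 4322 (decimal)
Compute 7209 - 4322 = 2887
2887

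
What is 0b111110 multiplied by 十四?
Convert 0b111110 (binary) → 32 + 16 + 8 + 4 + 2 = 62 (decimal)
Convert 十四 (Chinese numeral) → 1×10 + 4 = 14 (decimal)
Compute 62 × 14 = 868
868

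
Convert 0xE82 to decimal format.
Convert 0xE82 (hexadecimal) → 14×256 + 8×16 + 2 = 3714 (decimal)
3714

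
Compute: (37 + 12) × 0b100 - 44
Convert 0b100 (binary) → 4 (decimal)
Expression in decimal: (37 + 12) × 4 - 44
Parentheses first: 37 + 12 = 49
Multiply: 49 × 4 = 196
Subtract: 196 - 44 = 152
152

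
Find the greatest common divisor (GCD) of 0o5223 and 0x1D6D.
Convert 0o5223 (octal) → 5×512 + 2×64 + 2×8 + 3 = 2707 (decimal)
Convert 0x1D6D (hexadecimal) → 1×4096 + 13×256 + 6×16 + 13 = 7533 (decimal)
Compute gcd(2707, 7533) = 1
1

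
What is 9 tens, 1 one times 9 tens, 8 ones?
Convert 9 tens, 1 one (place-value notation) → 9×10 + 1 = 91 (decimal)
Convert 9 tens, 8 ones (place-value notation) → 9×10 + 8 = 98 (decimal)
Compute 91 × 98 = 8918
8918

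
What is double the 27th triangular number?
The 27th triangular number = 27×28/2 = 378
Compute 378 × 2 = 756
756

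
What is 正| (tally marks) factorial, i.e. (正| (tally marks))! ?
Convert 正| (tally marks) → 5 + 1 = 6 (decimal)
Compute 6! = 720
720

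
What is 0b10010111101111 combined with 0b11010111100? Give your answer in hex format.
Convert 0b10010111101111 (binary) → 8192 + 1024 + 256 + 128 + 64 + 32 + 8 + 4 + 2 + 1 = 9711 (decimal)
Convert 0b11010111100 (binary) → 1024 + 512 + 128 + 32 + 16 + 8 + 4 = 1724 (decimal)
Compute 9711 + 1724 = 11435
Convert 11435 (decimal) → 11435 = 2×4096 + 12×256 + 10×16 + 11 → 0x2CAB (hexadecimal)
0x2CAB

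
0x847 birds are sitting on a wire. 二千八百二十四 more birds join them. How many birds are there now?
Convert 0x847 (hexadecimal) → 8×256 + 4×16 + 7 = 2119 (decimal)
Convert 二千八百二十四 (Chinese numeral) → 2×1000 + 8×100 + 2×10 + 4 = 2824 (decimal)
Compute 2119 + 2824 = 4943
4943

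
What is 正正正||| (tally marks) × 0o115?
Convert 正正正||| (tally marks) → 5 + 5 + 5 + 3 = 18 (decimal)
Convert 0o115 (octal) → 1×64 + 1×8 + 5 = 77 (decimal)
Compute 18 × 77 = 1386
1386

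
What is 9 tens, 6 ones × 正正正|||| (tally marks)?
Convert 9 tens, 6 ones (place-value notation) → 9×10 + 6 = 96 (decimal)
Convert 正正正|||| (tally marks) → 5 + 5 + 5 + 4 = 19 (decimal)
Compute 96 × 19 = 1824
1824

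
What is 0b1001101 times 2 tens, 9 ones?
Convert 0b1001101 (binary) → 64 + 8 + 4 + 1 = 77 (decimal)
Convert 2 tens, 9 ones (place-value notation) → 2×10 + 9 = 29 (decimal)
Compute 77 × 29 = 2233
2233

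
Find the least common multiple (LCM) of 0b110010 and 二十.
Convert 0b110010 (binary) → 32 + 16 + 2 = 50 (decimal)
Convert 二十 (Chinese numeral) → 2×10 = 20 (decimal)
Compute lcm(50, 20) = 100
100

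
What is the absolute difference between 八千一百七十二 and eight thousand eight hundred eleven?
Convert 八千一百七十二 (Chinese numeral) → 8×1000 + 1×100 + 7×10 + 2 = 8172 (decimal)
Convert eight thousand eight hundred eleven (English words) → 8×1000 + 8×100 + 11 = 8811 (decimal)
Compute |8172 - 8811| = 639
639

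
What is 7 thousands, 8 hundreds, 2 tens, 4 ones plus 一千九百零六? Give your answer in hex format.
Convert 7 thousands, 8 hundreds, 2 tens, 4 ones (place-value notation) → 7×1000 + 8×100 + 2×10 + 4 = 7824 (decimal)
Convert 一千九百零六 (Chinese numeral) → 1×1000 + 9×100 + 6 = 1906 (decimal)
Compute 7824 + 1906 = 9730
Convert 9730 (decimal) → 9730 = 2×4096 + 6×256 + 2 → 0x2602 (hexadecimal)
0x2602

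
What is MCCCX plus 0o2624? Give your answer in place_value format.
Convert MCCCX (Roman numeral) → 1000 + 100 + 100 + 100 + 10 = 1310 (decimal)
Convert 0o2624 (octal) → 2×512 + 6×64 + 2×8 + 4 = 1428 (decimal)
Compute 1310 + 1428 = 2738
Convert 2738 (decimal) → 2738 = 2×1000 + 7×100 + 3×10 + 8 → 2 thousands, 7 hundreds, 3 tens, 8 ones (place-value notation)
2 thousands, 7 hundreds, 3 tens, 8 ones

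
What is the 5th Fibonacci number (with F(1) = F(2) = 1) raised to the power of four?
Convert the 5th Fibonacci number (with F(1) = F(2) = 1) (Fibonacci index) → 1, 1, 2, 3, 5 → 5 (decimal)
Convert four (English words) → 4 (decimal)
Compute 5 ^ 4 = 625
625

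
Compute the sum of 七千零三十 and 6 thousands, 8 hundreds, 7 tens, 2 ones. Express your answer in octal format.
Convert 七千零三十 (Chinese numeral) → 7×1000 + 3×10 = 7030 (decimal)
Convert 6 thousands, 8 hundreds, 7 tens, 2 ones (place-value notation) → 6×1000 + 8×100 + 7×10 + 2 = 6872 (decimal)
Compute 7030 + 6872 = 13902
Convert 13902 (decimal) → 13902 = 3×4096 + 3×512 + 1×64 + 1×8 + 6 → 0o33116 (octal)
0o33116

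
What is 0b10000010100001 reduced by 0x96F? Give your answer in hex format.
Convert 0b10000010100001 (binary) → 8192 + 128 + 32 + 1 = 8353 (decimal)
Convert 0x96F (hexadecimal) → 9×256 + 6×16 + 15 = 2415 (decimal)
Compute 8353 - 2415 = 5938
Convert 5938 (decimal) → 5938 = 1×4096 + 7×256 + 3×16 + 2 → 0x1732 (hexadecimal)
0x1732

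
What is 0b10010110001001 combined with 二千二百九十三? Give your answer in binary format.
Convert 0b10010110001001 (binary) → 8192 + 1024 + 256 + 128 + 8 + 1 = 9609 (decimal)
Convert 二千二百九十三 (Chinese numeral) → 2×1000 + 2×100 + 9×10 + 3 = 2293 (decimal)
Compute 9609 + 2293 = 11902
Convert 11902 (decimal) → 11902 = 8192 + 2048 + 1024 + 512 + 64 + 32 + 16 + 8 + 4 + 2 → 0b10111001111110 (binary)
0b10111001111110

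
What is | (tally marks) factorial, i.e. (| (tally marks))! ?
Convert | (tally marks) → 1 (decimal)
Compute 1! = 1
1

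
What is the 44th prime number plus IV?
The 44th prime number = 193
Convert IV (Roman numeral) → 4 (decimal)
Compute 193 + 4 = 197
197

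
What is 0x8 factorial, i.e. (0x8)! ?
Convert 0x8 (hexadecimal) → 8 (decimal)
Compute 8! = 40320
40320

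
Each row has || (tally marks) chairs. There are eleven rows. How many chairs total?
Convert || (tally marks) → 2 (decimal)
Convert eleven (English words) → 11 (decimal)
Compute 2 × 11 = 22
22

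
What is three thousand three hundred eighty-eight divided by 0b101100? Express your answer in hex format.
Convert three thousand three hundred eighty-eight (English words) → 3×1000 + 3×100 + 88 = 3388 (decimal)
Convert 0b101100 (binary) → 32 + 8 + 4 = 44 (decimal)
Compute 3388 ÷ 44 = 77
Convert 77 (decimal) → 77 = 4×16 + 13 → 0x4D (hexadecimal)
0x4D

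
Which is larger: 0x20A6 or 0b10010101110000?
Convert 0x20A6 (hexadecimal) → 2×4096 + 10×16 + 6 = 8358 (decimal)
Convert 0b10010101110000 (binary) → 8192 + 1024 + 256 + 64 + 32 + 16 = 9584 (decimal)
Compare 8358 vs 9584: larger = 9584
9584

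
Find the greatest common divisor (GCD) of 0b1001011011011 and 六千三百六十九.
Convert 0b1001011011011 (binary) → 4096 + 512 + 128 + 64 + 16 + 8 + 2 + 1 = 4827 (decimal)
Convert 六千三百六十九 (Chinese numeral) → 6×1000 + 3×100 + 6×10 + 9 = 6369 (decimal)
Compute gcd(4827, 6369) = 3
3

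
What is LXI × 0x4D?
Convert LXI (Roman numeral) → 50 + 10 + 1 = 61 (decimal)
Convert 0x4D (hexadecimal) → 4×16 + 13 = 77 (decimal)
Compute 61 × 77 = 4697
4697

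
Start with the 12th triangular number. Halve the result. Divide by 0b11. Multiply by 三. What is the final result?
Convert the 12th triangular number (triangular index) → 12×13/2 = 78 (decimal)
Start: 78
78 ÷ 2 = 39
Convert 0b11 (binary) → 2 + 1 = 3 (decimal)
39 ÷ 3 = 13
Convert 三 (Chinese numeral) → 3 (decimal)
13 × 3 = 39
39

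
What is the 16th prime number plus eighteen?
The 16th prime number = 53
Convert eighteen (English words) → 18 (decimal)
Compute 53 + 18 = 71
71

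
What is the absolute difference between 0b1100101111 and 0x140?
Convert 0b1100101111 (binary) → 512 + 256 + 32 + 8 + 4 + 2 + 1 = 815 (decimal)
Convert 0x140 (hexadecimal) → 1×256 + 4×16 = 320 (decimal)
Compute |815 - 320| = 495
495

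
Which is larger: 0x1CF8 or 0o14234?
Convert 0x1CF8 (hexadecimal) → 1×4096 + 12×256 + 15×16 + 8 = 7416 (decimal)
Convert 0o14234 (octal) → 1×4096 + 4×512 + 2×64 + 3×8 + 4 = 6300 (decimal)
Compare 7416 vs 6300: larger = 7416
7416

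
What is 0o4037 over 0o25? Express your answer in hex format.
Convert 0o4037 (octal) → 4×512 + 3×8 + 7 = 2079 (decimal)
Convert 0o25 (octal) → 2×8 + 5 = 21 (decimal)
Compute 2079 ÷ 21 = 99
Convert 99 (decimal) → 99 = 6×16 + 3 → 0x63 (hexadecimal)
0x63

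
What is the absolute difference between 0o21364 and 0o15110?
Convert 0o21364 (octal) → 2×4096 + 1×512 + 3×64 + 6×8 + 4 = 8948 (decimal)
Convert 0o15110 (octal) → 1×4096 + 5×512 + 1×64 + 1×8 = 6728 (decimal)
Compute |8948 - 6728| = 2220
2220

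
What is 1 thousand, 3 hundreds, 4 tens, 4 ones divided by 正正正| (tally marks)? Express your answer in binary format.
Convert 1 thousand, 3 hundreds, 4 tens, 4 ones (place-value notation) → 1×1000 + 3×100 + 4×10 + 4 = 1344 (decimal)
Convert 正正正| (tally marks) → 5 + 5 + 5 + 1 = 16 (decimal)
Compute 1344 ÷ 16 = 84
Convert 84 (decimal) → 84 = 64 + 16 + 4 → 0b1010100 (binary)
0b1010100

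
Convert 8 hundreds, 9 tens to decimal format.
Convert 8 hundreds, 9 tens (place-value notation) → 8×100 + 9×10 = 890 (decimal)
890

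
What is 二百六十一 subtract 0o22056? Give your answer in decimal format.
Convert 二百六十一 (Chinese numeral) → 2×100 + 6×10 + 1 = 261 (decimal)
Convert 0o22056 (octal) → 2×4096 + 2×512 + 5×8 + 6 = 9262 (decimal)
Compute 261 - 9262 = -9001
-9001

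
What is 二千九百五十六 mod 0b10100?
Convert 二千九百五十六 (Chinese numeral) → 2×1000 + 9×100 + 5×10 + 6 = 2956 (decimal)
Convert 0b10100 (binary) → 16 + 4 = 20 (decimal)
Compute 2956 mod 20 = 16
16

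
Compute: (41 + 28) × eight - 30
Convert eight (English words) → 8 (decimal)
Expression in decimal: (41 + 28) × 8 - 30
Parentheses first: 41 + 28 = 69
Multiply: 69 × 8 = 552
Subtract: 552 - 30 = 522
522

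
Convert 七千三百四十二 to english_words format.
Convert 七千三百四十二 (Chinese numeral) → 7×1000 + 3×100 + 4×10 + 2 = 7342 (decimal)
Convert 7342 (decimal) → 7342 = 7×1000 + 3×100 + 42 → seven thousand three hundred forty-two (English words)
seven thousand three hundred forty-two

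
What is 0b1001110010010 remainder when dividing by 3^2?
Convert 0b1001110010010 (binary) → 4096 + 512 + 256 + 128 + 16 + 2 = 5010 (decimal)
Convert 3^2 (power) → 9 (decimal)
Compute 5010 mod 9 = 6
6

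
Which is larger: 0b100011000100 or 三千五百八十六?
Convert 0b100011000100 (binary) → 2048 + 128 + 64 + 4 = 2244 (decimal)
Convert 三千五百八十六 (Chinese numeral) → 3×1000 + 5×100 + 8×10 + 6 = 3586 (decimal)
Compare 2244 vs 3586: larger = 3586
3586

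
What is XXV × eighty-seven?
Convert XXV (Roman numeral) → 10 + 10 + 5 = 25 (decimal)
Convert eighty-seven (English words) → 87 (decimal)
Compute 25 × 87 = 2175
2175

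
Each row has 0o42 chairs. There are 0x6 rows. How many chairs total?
Convert 0o42 (octal) → 4×8 + 2 = 34 (decimal)
Convert 0x6 (hexadecimal) → 6 (decimal)
Compute 34 × 6 = 204
204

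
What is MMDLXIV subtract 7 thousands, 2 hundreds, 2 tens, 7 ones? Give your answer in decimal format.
Convert MMDLXIV (Roman numeral) → 1000 + 1000 + 500 + 50 + 10 + 4 = 2564 (decimal)
Convert 7 thousands, 2 hundreds, 2 tens, 7 ones (place-value notation) → 7×1000 + 2×100 + 2×10 + 7 = 7227 (decimal)
Compute 2564 - 7227 = -4663
-4663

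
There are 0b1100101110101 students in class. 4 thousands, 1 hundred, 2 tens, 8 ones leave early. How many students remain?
Convert 0b1100101110101 (binary) → 4096 + 2048 + 256 + 64 + 32 + 16 + 4 + 1 = 6517 (decimal)
Convert 4 thousands, 1 hundred, 2 tens, 8 ones (place-value notation) → 4×1000 + 1×100 + 2×10 + 8 = 4128 (decimal)
Compute 6517 - 4128 = 2389
2389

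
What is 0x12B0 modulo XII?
Convert 0x12B0 (hexadecimal) → 1×4096 + 2×256 + 11×16 = 4784 (decimal)
Convert XII (Roman numeral) → 10 + 1 + 1 = 12 (decimal)
Compute 4784 mod 12 = 8
8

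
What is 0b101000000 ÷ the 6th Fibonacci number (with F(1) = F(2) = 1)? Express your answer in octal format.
Convert 0b101000000 (binary) → 256 + 64 = 320 (decimal)
Convert the 6th Fibonacci number (with F(1) = F(2) = 1) (Fibonacci index) → 1, 1, 2, 3, 5, 8 → 8 (decimal)
Compute 320 ÷ 8 = 40
Convert 40 (decimal) → 40 = 5×8 → 0o50 (octal)
0o50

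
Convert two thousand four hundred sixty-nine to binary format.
Convert two thousand four hundred sixty-nine (English words) → 2×1000 + 4×100 + 69 = 2469 (decimal)
Convert 2469 (decimal) → 2469 = 2048 + 256 + 128 + 32 + 4 + 1 → 0b100110100101 (binary)
0b100110100101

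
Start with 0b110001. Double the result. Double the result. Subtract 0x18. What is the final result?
Convert 0b110001 (binary) → 32 + 16 + 1 = 49 (decimal)
Start: 49
49 × 2 = 98
98 × 2 = 196
Convert 0x18 (hexadecimal) → 1×16 + 8 = 24 (decimal)
196 - 24 = 172
172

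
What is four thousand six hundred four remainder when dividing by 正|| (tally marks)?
Convert four thousand six hundred four (English words) → 4×1000 + 6×100 + 4 = 4604 (decimal)
Convert 正|| (tally marks) → 5 + 2 = 7 (decimal)
Compute 4604 mod 7 = 5
5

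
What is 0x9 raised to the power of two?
Convert 0x9 (hexadecimal) → 9 (decimal)
Convert two (English words) → 2 (decimal)
Compute 9 ^ 2 = 81
81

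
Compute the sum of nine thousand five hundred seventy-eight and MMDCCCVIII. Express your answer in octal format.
Convert nine thousand five hundred seventy-eight (English words) → 9×1000 + 5×100 + 78 = 9578 (decimal)
Convert MMDCCCVIII (Roman numeral) → 1000 + 1000 + 500 + 100 + 100 + 100 + 5 + 1 + 1 + 1 = 2808 (decimal)
Compute 9578 + 2808 = 12386
Convert 12386 (decimal) → 12386 = 3×4096 + 1×64 + 4×8 + 2 → 0o30142 (octal)
0o30142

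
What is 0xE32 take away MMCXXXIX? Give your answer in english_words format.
Convert 0xE32 (hexadecimal) → 14×256 + 3×16 + 2 = 3634 (decimal)
Convert MMCXXXIX (Roman numeral) → 1000 + 1000 + 100 + 10 + 10 + 10 + 9 = 2139 (decimal)
Compute 3634 - 2139 = 1495
Convert 1495 (decimal) → 1495 = 1×1000 + 4×100 + 95 → one thousand four hundred ninety-five (English words)
one thousand four hundred ninety-five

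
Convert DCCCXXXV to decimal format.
Convert DCCCXXXV (Roman numeral) → 500 + 100 + 100 + 100 + 10 + 10 + 10 + 5 = 835 (decimal)
835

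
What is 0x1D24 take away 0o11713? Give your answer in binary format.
Convert 0x1D24 (hexadecimal) → 1×4096 + 13×256 + 2×16 + 4 = 7460 (decimal)
Convert 0o11713 (octal) → 1×4096 + 1×512 + 7×64 + 1×8 + 3 = 5067 (decimal)
Compute 7460 - 5067 = 2393
Convert 2393 (decimal) → 2393 = 2048 + 256 + 64 + 16 + 8 + 1 → 0b100101011001 (binary)
0b100101011001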